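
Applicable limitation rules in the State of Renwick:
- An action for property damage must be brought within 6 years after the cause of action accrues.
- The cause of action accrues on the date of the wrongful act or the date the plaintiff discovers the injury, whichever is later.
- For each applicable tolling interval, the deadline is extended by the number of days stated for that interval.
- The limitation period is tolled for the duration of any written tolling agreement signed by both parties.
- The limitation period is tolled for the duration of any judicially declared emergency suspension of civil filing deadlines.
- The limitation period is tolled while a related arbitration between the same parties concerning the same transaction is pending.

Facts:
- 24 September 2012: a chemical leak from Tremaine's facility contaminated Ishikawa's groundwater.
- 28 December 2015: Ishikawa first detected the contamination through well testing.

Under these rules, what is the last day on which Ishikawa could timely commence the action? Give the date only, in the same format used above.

28 December 2021

Taking the later of the act (24 September 2012) and discovery (28 December 2015), the claim accrued on 28 December 2015.
Adding the 6 years base period to 28 December 2015 gives a deadline of 28 December 2021, before any tolling.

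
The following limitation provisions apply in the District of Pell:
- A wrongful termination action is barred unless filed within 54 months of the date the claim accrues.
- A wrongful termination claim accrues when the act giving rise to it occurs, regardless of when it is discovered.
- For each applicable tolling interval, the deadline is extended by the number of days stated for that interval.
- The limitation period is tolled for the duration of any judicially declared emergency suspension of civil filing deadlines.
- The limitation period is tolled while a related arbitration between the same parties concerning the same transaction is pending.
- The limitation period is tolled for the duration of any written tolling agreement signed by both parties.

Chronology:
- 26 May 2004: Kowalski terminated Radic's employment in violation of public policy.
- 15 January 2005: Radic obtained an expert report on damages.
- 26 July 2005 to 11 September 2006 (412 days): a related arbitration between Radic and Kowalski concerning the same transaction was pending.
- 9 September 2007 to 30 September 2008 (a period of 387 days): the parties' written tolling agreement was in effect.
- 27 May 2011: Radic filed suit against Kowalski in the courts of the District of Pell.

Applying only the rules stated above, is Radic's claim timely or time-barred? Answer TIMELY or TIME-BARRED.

TIME-BARRED

The claim accrued on 26 May 2004, when the wrongful act occurred.
54 months from 26 May 2004 is 26 November 2008.
Because the pending related arbitration ran from 26 July 2005 to 11 September 2006, the deadline is extended by 412 days to 12 January 2010.
The period was tolled for 387 days by the written tolling agreement (9 September 2007 to 30 September 2008), pushing the deadline to 3 February 2011.
Nothing else in the chronology tolls or restarts the period.
Radic filed on 27 May 2011, after the 3 February 2011 deadline, so the action is time-barred.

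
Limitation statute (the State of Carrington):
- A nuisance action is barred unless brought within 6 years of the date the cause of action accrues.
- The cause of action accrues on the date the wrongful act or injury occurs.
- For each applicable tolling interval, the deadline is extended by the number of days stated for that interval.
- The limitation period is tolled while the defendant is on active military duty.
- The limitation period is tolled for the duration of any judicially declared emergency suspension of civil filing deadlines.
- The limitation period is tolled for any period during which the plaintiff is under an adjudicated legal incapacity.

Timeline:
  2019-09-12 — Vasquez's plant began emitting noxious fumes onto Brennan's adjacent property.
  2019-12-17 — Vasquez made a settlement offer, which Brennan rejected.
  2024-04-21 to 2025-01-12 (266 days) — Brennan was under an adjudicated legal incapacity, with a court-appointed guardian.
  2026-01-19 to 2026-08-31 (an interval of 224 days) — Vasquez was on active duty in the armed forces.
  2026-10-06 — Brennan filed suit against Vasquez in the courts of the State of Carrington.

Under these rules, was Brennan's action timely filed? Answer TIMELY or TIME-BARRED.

The cause of action accrued on 2019-09-12, the date of the act.
Adding the 6 years base period to 2019-09-12 gives a deadline of 2025-09-12, before any tolling.
The period was tolled for 266 days by the plaintiff's legal incapacity (2024-04-21 to 2025-01-12), pushing the deadline to 2026-06-05.
The period was tolled for 224 days by the defendant's active military service (2026-01-19 to 2026-08-31), pushing the deadline to 2027-01-15.
None of the other events listed affects the running of the period under the stated rules.
The 2026-10-06 filing precedes the 2027-01-15 deadline; the claim is timely.

TIMELY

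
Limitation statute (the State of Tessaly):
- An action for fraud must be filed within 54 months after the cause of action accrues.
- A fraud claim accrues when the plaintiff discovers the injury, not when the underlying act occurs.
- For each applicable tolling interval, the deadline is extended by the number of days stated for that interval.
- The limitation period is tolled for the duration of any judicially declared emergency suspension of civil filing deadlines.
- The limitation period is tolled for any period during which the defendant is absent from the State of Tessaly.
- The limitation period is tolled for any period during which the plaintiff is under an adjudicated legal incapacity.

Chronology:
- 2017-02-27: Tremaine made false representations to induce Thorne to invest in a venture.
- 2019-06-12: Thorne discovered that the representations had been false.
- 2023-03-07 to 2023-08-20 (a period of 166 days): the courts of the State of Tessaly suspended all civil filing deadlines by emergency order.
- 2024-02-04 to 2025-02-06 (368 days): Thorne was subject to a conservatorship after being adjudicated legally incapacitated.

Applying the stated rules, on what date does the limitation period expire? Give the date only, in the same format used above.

The claim did not accrue until Thorne discovered the injury on 2019-06-12; the 2017-02-27 act date does not start the clock under the stated rule.
Adding the 54 months base period to 2019-06-12 gives a deadline of 2023-12-12, before any tolling.
Because the emergency suspension of filing deadlines ran from 2023-03-07 to 2023-08-20, the deadline is extended by 166 days to 2024-05-26.
Because the plaintiff's legal incapacity ran from 2024-02-04 to 2025-02-06, the deadline is extended by 368 days to 2025-05-29.

2025-05-29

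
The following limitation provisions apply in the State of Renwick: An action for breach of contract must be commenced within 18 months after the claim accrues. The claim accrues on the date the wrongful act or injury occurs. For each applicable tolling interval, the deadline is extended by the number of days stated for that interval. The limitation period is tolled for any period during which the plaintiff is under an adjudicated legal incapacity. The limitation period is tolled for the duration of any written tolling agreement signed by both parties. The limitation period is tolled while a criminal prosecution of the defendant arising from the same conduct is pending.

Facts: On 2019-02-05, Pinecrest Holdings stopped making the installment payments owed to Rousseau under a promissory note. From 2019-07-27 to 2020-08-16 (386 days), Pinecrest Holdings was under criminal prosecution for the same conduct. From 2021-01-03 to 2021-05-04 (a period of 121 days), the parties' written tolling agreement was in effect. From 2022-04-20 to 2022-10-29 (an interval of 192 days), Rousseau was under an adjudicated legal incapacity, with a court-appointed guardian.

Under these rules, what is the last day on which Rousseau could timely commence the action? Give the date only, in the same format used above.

The limitation period began to run on 2019-02-05.
Adding the 18 months base period to 2019-02-05 gives a deadline of 2020-08-05, before any tolling.
Because the pending criminal prosecution ran from 2019-07-27 to 2020-08-16, the deadline is extended by 386 days to 2021-08-26.
The period was tolled for 121 days by the written tolling agreement (2021-01-03 to 2021-05-04), pushing the deadline to 2021-12-25.
By the time the plaintiff's legal incapacity began on 2022-04-20, the limitation period had already expired on 2021-12-25; that interval cannot revive it.

2021-12-25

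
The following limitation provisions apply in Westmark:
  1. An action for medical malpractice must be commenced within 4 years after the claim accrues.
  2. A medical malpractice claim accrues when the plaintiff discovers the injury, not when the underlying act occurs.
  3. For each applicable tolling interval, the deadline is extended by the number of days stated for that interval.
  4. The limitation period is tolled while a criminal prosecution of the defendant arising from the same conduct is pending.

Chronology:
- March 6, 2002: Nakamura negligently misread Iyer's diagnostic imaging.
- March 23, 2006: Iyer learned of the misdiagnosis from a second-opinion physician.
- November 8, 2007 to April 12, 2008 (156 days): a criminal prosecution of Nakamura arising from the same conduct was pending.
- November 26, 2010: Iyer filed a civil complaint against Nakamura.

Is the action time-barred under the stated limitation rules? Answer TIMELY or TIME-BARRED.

The claim did not accrue until Iyer discovered the injury on March 23, 2006; the March 6, 2002 act date does not start the clock under the stated rule.
Adding the 4 years base period to March 23, 2006 gives a deadline of March 23, 2010, before any tolling.
The pending criminal prosecution from November 8, 2007 to April 12, 2008 tolled the period for 156 days, extending the deadline to August 26, 2010.
The November 26, 2010 filing falls after the August 26, 2010 deadline; the claim is time-barred.

TIME-BARRED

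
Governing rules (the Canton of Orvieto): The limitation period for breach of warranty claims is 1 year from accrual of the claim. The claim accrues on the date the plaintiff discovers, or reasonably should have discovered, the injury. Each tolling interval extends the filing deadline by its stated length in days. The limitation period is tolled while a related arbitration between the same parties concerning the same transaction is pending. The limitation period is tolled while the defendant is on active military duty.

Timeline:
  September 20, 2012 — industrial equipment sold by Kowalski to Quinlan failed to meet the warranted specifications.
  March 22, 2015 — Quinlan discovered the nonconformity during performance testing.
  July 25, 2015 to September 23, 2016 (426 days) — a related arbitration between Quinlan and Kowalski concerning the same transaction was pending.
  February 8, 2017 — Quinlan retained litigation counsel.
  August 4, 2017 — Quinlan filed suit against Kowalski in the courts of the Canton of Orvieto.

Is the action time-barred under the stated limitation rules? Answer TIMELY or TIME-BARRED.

TIME-BARRED

Under the discovery rule, the claim accrued on March 22, 2015, when Quinlan discovered the injury — not on the September 20, 2012 date of the underlying act.
Adding the 1 year base period to March 22, 2015 gives a deadline of March 22, 2016, before any tolling.
Because the pending related arbitration ran from July 25, 2015 to September 23, 2016, the deadline is extended by 426 days to May 22, 2017.
Nothing else in the chronology tolls or restarts the period.
Filing on August 4, 2017 missed the May 22, 2017 deadline — the action is time-barred.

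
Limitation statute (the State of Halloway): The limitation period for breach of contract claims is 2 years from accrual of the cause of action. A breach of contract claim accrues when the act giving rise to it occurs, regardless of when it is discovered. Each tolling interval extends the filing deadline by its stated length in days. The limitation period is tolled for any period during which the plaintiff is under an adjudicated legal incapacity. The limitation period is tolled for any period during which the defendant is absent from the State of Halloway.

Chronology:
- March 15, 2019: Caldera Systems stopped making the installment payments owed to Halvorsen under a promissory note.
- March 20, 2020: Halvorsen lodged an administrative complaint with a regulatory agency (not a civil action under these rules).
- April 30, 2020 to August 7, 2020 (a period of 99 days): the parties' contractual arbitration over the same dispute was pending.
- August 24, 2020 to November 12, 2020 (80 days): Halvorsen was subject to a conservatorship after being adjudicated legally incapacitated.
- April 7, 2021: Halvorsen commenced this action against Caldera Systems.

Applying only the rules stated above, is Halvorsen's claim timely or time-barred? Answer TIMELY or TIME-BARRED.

The limitation period began to run on March 15, 2019.
The untolled deadline — 2 years after March 15, 2019 — is March 15, 2021.
The plaintiff's legal incapacity from August 24, 2020 to November 12, 2020 tolled the period for 80 days, extending the deadline to June 3, 2021.
Although a pending arbitration ran from April 30, 2020 to August 7, 2020, the stated rules do not make that a tolling event, so it is disregarded.
Nothing else in the chronology tolls or restarts the period.
Filing on April 7, 2021 beat the June 3, 2021 deadline — the action is timely.

TIMELY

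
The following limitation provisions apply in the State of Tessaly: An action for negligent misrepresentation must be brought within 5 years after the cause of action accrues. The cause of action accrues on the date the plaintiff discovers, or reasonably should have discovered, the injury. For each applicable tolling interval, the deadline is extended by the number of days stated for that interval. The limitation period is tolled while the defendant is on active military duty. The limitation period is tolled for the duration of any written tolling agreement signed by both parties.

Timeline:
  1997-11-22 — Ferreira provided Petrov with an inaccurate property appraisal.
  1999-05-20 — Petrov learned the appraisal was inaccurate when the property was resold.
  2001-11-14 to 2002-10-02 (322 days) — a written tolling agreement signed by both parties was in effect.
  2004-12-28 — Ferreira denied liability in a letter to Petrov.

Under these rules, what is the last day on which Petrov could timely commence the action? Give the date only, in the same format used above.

Under the discovery rule, the claim accrued on 1999-05-20, when Petrov discovered the injury — not on the 1997-11-22 date of the underlying act.
Adding the 5 years base period to 1999-05-20 gives a deadline of 2004-05-20, before any tolling.
Because the written tolling agreement ran from 2001-11-14 to 2002-10-02, the deadline is extended by 322 days to 2005-04-07.
The other events in the timeline have no effect on the limitation period under the stated rules.

2005-04-07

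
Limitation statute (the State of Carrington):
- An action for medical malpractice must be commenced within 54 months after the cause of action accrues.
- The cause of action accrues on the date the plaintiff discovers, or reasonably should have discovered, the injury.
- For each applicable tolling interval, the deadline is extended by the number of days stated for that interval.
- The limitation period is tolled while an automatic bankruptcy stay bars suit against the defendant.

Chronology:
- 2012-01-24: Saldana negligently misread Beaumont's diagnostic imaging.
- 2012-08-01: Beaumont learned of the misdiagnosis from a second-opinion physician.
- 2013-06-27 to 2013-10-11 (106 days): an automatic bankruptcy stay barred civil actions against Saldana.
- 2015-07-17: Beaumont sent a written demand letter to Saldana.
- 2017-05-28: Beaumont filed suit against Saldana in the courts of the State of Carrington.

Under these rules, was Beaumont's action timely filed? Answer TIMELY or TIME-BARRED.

Under the discovery rule, the claim accrued on 2012-08-01, when Beaumont discovered the injury — not on the 2012-01-24 date of the underlying act.
The untolled deadline — 54 months after 2012-08-01 — is 2017-02-01.
The automatic bankruptcy stay from 2013-06-27 to 2013-10-11 tolled the period for 106 days, extending the deadline to 2017-05-18.
The other events in the timeline have no effect on the limitation period under the stated rules.
The 2017-05-28 filing falls after the 2017-05-18 deadline; the claim is time-barred.

TIME-BARRED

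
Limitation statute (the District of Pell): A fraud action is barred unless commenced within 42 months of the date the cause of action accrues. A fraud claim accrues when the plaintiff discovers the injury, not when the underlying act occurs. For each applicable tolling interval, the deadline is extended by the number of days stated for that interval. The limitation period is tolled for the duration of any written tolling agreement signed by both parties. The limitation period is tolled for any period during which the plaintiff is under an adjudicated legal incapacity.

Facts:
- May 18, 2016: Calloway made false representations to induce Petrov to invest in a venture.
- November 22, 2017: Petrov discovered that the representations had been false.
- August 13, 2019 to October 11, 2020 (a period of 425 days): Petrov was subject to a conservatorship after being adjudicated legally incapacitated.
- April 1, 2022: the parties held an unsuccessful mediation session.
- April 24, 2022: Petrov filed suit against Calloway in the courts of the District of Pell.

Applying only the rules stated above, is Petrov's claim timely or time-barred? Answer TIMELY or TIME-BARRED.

Under the discovery rule, the claim accrued on November 22, 2017, when Petrov discovered the injury — not on the May 18, 2016 date of the underlying act.
42 months from November 22, 2017 is May 22, 2021.
The plaintiff's legal incapacity from August 13, 2019 to October 11, 2020 tolled the period for 425 days, extending the deadline to July 21, 2022.
Nothing else in the chronology tolls or restarts the period.
Petrov filed on April 24, 2022, before the July 21, 2022 deadline, so the action is timely.

TIMELY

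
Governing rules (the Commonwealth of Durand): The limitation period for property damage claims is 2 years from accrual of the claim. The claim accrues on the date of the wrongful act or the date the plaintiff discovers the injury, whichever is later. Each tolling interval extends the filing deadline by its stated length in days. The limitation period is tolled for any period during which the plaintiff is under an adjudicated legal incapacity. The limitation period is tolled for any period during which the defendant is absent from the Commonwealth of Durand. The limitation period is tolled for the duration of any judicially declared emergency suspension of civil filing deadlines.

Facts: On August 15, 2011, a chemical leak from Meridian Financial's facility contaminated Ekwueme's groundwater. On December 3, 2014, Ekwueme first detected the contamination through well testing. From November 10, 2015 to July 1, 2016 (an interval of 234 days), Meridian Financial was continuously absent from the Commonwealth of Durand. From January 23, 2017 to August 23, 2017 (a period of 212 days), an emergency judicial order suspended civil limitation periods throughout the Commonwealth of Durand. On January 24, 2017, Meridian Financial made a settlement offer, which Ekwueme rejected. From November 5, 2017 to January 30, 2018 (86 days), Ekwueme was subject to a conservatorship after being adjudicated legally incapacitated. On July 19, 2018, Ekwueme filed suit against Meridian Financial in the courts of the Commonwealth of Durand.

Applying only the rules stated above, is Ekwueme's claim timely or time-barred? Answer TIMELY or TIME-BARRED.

TIME-BARRED

Because discovery on December 3, 2014 post-dates the August 15, 2011 act, accrual under the later-of rule falls on December 3, 2014.
2 years from December 3, 2014 is December 3, 2016.
Because the defendant's absence from the jurisdiction ran from November 10, 2015 to July 1, 2016, the deadline is extended by 234 days to July 25, 2017.
Because the emergency suspension of filing deadlines ran from January 23, 2017 to August 23, 2017, the deadline is extended by 212 days to February 22, 2018.
Because the plaintiff's legal incapacity ran from November 5, 2017 to January 30, 2018, the deadline is extended by 86 days to May 19, 2018.
The other events in the timeline have no effect on the limitation period under the stated rules.
Filing on July 19, 2018 missed the May 19, 2018 deadline — the action is time-barred.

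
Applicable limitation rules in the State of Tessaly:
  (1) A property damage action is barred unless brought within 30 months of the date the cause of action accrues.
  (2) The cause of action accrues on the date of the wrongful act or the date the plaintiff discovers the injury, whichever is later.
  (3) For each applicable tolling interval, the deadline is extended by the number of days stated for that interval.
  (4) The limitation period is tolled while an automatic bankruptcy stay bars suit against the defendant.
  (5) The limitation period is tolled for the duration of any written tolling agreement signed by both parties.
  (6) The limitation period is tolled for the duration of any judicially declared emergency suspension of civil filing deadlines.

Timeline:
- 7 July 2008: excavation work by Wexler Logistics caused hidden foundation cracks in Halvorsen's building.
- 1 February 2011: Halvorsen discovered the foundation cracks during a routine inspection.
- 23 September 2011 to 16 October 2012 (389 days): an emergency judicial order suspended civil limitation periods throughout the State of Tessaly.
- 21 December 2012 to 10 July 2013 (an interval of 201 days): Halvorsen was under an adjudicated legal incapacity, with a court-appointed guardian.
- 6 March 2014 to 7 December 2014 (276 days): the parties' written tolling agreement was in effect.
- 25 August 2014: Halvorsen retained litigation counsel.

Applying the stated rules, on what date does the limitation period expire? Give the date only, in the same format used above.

28 May 2015

Taking the later of the act (7 July 2008) and discovery (1 February 2011), the claim accrued on 1 February 2011.
30 months from 1 February 2011 is 1 August 2013.
Because the emergency suspension of filing deadlines ran from 23 September 2011 to 16 October 2012, the deadline is extended by 389 days to 25 August 2014.
The period was tolled for 276 days by the written tolling agreement (6 March 2014 to 7 December 2014), pushing the deadline to 28 May 2015.
The plaintiff's legal incapacity from 21 December 2012 to 10 July 2013 does not toll the period, because no stated rule makes the plaintiff's incapacity a tolling event.
The other events in the timeline have no effect on the limitation period under the stated rules.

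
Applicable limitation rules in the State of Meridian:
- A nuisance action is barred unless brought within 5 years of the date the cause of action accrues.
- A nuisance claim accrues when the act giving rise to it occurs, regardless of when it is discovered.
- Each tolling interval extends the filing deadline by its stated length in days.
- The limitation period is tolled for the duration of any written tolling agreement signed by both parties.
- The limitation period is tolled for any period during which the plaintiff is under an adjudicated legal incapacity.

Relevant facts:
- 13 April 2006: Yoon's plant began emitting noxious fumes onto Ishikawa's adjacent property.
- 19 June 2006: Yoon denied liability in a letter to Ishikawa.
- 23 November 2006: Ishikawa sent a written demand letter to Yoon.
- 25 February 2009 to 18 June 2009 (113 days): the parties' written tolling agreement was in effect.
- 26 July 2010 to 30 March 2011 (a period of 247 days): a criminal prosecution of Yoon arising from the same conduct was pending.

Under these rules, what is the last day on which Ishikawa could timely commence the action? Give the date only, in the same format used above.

4 August 2011

The claim accrued on 13 April 2006, when the wrongful act occurred.
Adding the 5 years base period to 13 April 2006 gives a deadline of 13 April 2011, before any tolling.
The written tolling agreement from 25 February 2009 to 18 June 2009 tolled the period for 113 days, extending the deadline to 4 August 2011.
No stated provision tolls the period for a criminal prosecution, so the interval from 26 July 2010 to 30 March 2011 has no effect on the deadline.
Nothing else in the chronology tolls or restarts the period.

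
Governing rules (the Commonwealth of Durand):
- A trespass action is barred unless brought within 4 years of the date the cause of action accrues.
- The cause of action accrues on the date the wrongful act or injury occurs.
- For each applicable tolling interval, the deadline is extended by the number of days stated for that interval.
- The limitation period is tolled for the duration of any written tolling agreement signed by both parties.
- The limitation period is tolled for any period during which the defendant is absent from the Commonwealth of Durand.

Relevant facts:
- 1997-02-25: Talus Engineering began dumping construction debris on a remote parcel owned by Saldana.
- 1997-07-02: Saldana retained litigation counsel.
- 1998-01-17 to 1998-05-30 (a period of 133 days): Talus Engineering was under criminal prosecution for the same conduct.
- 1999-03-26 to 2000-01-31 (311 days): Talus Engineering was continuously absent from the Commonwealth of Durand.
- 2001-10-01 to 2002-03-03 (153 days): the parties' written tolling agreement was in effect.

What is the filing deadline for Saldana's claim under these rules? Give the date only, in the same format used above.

The limitation period began to run on 1997-02-25.
4 years from 1997-02-25 is 2001-02-25.
Because the defendant's absence from the jurisdiction ran from 1999-03-26 to 2000-01-31, the deadline is extended by 311 days to 2002-01-02.
The period was tolled for 153 days by the written tolling agreement (2001-10-01 to 2002-03-03), pushing the deadline to 2002-06-04.
The pending criminal prosecution from 1998-01-17 to 1998-05-30 does not toll the period, because no stated rule makes a criminal prosecution a tolling event.
Nothing else in the chronology tolls or restarts the period.

2002-06-04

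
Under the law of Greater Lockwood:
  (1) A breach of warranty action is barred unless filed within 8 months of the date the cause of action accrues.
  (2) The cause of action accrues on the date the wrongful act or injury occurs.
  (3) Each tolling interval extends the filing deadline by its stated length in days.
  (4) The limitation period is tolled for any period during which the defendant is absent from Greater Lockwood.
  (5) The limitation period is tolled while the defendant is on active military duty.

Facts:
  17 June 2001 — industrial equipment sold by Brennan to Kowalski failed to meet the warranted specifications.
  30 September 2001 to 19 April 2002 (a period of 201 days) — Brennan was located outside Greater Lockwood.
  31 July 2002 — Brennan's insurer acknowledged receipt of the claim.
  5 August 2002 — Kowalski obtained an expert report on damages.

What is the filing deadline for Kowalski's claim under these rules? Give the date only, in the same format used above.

The limitation period began to run on 17 June 2001.
The untolled deadline — 8 months after 17 June 2001 — is 17 February 2002.
Because the defendant's absence from the jurisdiction ran from 30 September 2001 to 19 April 2002, the deadline is extended by 201 days to 6 September 2002.
The other events in the timeline have no effect on the limitation period under the stated rules.

6 September 2002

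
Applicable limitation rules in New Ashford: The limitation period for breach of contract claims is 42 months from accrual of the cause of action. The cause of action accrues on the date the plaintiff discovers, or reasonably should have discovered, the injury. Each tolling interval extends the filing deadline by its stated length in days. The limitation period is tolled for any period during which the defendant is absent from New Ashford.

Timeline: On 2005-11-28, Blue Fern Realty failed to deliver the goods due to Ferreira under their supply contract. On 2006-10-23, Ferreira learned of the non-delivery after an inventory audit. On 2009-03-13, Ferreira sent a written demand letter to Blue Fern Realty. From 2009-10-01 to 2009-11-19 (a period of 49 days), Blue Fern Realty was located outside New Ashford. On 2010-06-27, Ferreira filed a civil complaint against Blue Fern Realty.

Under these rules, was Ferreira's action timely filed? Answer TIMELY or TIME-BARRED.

TIME-BARRED

Accrual is tied to discovery, so the period began on 2006-10-23 rather than on 2005-11-28 when the act occurred.
The untolled deadline — 42 months after 2006-10-23 — is 2010-04-23.
The period was tolled for 49 days by the defendant's absence from the jurisdiction (2009-10-01 to 2009-11-19), pushing the deadline to 2010-06-11.
The other events in the timeline have no effect on the limitation period under the stated rules.
The 2010-06-27 filing falls after the 2010-06-11 deadline; the claim is time-barred.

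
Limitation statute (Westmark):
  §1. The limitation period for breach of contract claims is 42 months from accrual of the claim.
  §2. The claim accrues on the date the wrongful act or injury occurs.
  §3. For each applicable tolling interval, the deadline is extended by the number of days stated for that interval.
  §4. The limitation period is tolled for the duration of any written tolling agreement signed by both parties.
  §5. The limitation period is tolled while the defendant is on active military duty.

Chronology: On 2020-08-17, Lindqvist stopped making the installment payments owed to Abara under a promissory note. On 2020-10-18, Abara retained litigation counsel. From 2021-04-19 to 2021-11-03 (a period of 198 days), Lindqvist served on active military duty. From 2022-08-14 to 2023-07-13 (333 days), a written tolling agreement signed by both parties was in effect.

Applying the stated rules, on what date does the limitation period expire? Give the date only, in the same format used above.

The limitation period began to run on 2020-08-17.
42 months from 2020-08-17 is 2024-02-17.
The defendant's active military service from 2021-04-19 to 2021-11-03 tolled the period for 198 days, extending the deadline to 2024-09-02.
The written tolling agreement from 2022-08-14 to 2023-07-13 tolled the period for 333 days, extending the deadline to 2025-08-01.
Nothing else in the chronology tolls or restarts the period.

2025-08-01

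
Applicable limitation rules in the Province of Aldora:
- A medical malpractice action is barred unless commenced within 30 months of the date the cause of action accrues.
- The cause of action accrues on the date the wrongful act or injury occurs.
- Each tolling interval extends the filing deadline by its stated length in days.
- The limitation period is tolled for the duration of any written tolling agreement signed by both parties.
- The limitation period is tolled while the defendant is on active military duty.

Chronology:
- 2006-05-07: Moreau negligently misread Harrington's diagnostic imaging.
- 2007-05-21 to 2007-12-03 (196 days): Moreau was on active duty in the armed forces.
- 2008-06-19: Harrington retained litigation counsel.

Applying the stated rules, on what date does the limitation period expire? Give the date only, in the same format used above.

2009-05-22

The limitation period began to run on 2006-05-07.
The untolled deadline — 30 months after 2006-05-07 — is 2008-11-07.
Because the defendant's active military service ran from 2007-05-21 to 2007-12-03, the deadline is extended by 196 days to 2009-05-22.
None of the other events listed affects the running of the period under the stated rules.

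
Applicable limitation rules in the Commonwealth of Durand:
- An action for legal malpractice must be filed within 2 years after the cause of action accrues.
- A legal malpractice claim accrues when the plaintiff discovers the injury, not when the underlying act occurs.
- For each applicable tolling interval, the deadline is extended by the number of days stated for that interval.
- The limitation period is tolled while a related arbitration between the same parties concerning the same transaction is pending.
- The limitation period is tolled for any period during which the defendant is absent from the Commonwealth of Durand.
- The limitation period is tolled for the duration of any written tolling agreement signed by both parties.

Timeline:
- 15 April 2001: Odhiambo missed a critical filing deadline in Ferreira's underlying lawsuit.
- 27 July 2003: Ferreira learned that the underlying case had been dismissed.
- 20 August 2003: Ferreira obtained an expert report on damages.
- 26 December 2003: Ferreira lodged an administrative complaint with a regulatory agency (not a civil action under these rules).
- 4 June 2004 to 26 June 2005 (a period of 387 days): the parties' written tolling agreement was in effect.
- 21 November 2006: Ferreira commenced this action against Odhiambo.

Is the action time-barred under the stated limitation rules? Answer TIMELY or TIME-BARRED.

Accrual is tied to discovery, so the period began on 27 July 2003 rather than on 15 April 2001 when the act occurred.
Adding the 2 years base period to 27 July 2003 gives a deadline of 27 July 2005, before any tolling.
The period was tolled for 387 days by the written tolling agreement (4 June 2004 to 26 June 2005), pushing the deadline to 18 August 2006.
The other events in the timeline have no effect on the limitation period under the stated rules.
The 21 November 2006 filing falls after the 18 August 2006 deadline; the claim is time-barred.

TIME-BARRED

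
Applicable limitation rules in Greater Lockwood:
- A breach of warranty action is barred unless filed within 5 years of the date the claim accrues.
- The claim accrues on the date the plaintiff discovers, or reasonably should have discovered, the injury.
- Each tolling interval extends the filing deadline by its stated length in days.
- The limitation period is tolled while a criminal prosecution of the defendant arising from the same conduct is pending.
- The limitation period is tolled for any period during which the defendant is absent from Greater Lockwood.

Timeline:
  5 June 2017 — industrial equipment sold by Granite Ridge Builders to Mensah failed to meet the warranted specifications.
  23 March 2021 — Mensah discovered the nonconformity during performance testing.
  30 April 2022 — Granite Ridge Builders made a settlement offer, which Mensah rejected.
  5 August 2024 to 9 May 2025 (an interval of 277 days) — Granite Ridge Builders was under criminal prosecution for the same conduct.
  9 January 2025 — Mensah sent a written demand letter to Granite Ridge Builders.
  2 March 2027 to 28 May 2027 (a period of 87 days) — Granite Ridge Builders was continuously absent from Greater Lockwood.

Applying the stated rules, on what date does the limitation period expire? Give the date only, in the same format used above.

The claim did not accrue until Mensah discovered the injury on 23 March 2021; the 5 June 2017 act date does not start the clock under the stated rule.
Adding the 5 years base period to 23 March 2021 gives a deadline of 23 March 2026, before any tolling.
The pending criminal prosecution from 5 August 2024 to 9 May 2025 tolled the period for 277 days, extending the deadline to 25 December 2026.
The defendant's absence from the jurisdiction starting 2 March 2027 came too late — the period had run on 25 December 2026 — and so does not extend the deadline.
None of the other events listed affects the running of the period under the stated rules.

25 December 2026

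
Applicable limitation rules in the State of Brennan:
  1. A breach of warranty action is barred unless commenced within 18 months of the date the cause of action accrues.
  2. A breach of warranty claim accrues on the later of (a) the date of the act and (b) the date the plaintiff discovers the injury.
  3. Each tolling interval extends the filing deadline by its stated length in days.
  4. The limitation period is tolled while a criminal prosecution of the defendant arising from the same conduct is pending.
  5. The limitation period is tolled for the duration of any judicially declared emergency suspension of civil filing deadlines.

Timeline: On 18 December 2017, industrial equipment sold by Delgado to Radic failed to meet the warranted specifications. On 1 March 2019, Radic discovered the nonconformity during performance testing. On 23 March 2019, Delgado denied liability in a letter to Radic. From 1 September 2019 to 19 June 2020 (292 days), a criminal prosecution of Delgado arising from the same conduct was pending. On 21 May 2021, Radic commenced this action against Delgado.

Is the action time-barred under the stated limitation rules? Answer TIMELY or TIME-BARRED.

TIMELY

Taking the later of the act (18 December 2017) and discovery (1 March 2019), the claim accrued on 1 March 2019.
The untolled deadline — 18 months after 1 March 2019 — is 1 September 2020.
The pending criminal prosecution from 1 September 2019 to 19 June 2020 tolled the period for 292 days, extending the deadline to 20 June 2021.
None of the other events listed affects the running of the period under the stated rules.
The 21 May 2021 filing precedes the 20 June 2021 deadline; the claim is timely.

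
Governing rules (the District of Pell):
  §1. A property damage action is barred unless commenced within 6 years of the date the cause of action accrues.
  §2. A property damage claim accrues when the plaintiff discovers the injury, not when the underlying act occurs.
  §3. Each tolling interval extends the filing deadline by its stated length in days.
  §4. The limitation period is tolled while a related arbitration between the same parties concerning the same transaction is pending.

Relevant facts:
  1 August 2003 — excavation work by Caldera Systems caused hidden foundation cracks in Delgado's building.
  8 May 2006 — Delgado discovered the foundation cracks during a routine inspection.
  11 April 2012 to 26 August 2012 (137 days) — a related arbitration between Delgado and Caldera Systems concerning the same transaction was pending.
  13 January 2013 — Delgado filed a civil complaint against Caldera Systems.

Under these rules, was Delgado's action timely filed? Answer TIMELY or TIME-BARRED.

Under the discovery rule, the claim accrued on 8 May 2006, when Delgado discovered the injury — not on the 1 August 2003 date of the underlying act.
6 years from 8 May 2006 is 8 May 2012.
Because the pending related arbitration ran from 11 April 2012 to 26 August 2012, the deadline is extended by 137 days to 22 September 2012.
Delgado filed on 13 January 2013, after the 22 September 2012 deadline, so the action is time-barred.

TIME-BARRED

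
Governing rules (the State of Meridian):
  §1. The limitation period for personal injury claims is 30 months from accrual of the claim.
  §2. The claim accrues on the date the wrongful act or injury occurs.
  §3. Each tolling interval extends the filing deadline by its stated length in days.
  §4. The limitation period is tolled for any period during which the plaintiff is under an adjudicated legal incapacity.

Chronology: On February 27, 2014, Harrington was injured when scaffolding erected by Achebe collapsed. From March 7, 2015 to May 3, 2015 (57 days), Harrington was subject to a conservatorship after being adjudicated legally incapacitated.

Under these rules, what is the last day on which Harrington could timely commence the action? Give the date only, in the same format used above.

The claim accrued on February 27, 2014, when the wrongful act occurred.
Adding the 30 months base period to February 27, 2014 gives a deadline of August 27, 2016, before any tolling.
The period was tolled for 57 days by the plaintiff's legal incapacity (March 7, 2015 to May 3, 2015), pushing the deadline to October 23, 2016.

October 23, 2016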